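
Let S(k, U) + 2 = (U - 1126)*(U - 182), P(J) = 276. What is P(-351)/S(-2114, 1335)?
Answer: 92/80325 ≈ 0.0011453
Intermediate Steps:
S(k, U) = -2 + (-1126 + U)*(-182 + U) (S(k, U) = -2 + (U - 1126)*(U - 182) = -2 + (-1126 + U)*(-182 + U))
P(-351)/S(-2114, 1335) = 276/(204930 + 1335² - 1308*1335) = 276/(204930 + 1782225 - 1746180) = 276/240975 = 276*(1/240975) = 92/80325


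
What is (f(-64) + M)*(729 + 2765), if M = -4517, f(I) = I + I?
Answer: -16229630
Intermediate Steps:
f(I) = 2*I
(f(-64) + M)*(729 + 2765) = (2*(-64) - 4517)*(729 + 2765) = (-128 - 4517)*3494 = -4645*3494 = -16229630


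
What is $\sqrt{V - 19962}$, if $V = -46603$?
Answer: $i \sqrt{66565} \approx 258.0 i$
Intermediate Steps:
$\sqrt{V - 19962} = \sqrt{-46603 - 19962} = \sqrt{-66565} = i \sqrt{66565}$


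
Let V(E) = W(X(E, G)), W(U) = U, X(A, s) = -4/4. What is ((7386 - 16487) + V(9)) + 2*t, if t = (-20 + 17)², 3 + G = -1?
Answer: -9084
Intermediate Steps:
G = -4 (G = -3 - 1 = -4)
X(A, s) = -1 (X(A, s) = -4*¼ = -1)
V(E) = -1
t = 9 (t = (-3)² = 9)
((7386 - 16487) + V(9)) + 2*t = ((7386 - 16487) - 1) + 2*9 = (-9101 - 1) + 18 = -9102 + 18 = -9084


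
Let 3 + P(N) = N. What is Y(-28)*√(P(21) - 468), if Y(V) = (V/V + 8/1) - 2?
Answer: 105*I*√2 ≈ 148.49*I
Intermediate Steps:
P(N) = -3 + N
Y(V) = 7 (Y(V) = (1 + 8*1) - 2 = (1 + 8) - 2 = 9 - 2 = 7)
Y(-28)*√(P(21) - 468) = 7*√((-3 + 21) - 468) = 7*√(18 - 468) = 7*√(-450) = 7*(15*I*√2) = 105*I*√2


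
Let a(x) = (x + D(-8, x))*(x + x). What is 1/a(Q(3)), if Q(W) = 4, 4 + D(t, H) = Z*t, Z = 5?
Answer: -1/320 ≈ -0.0031250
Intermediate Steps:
D(t, H) = -4 + 5*t
a(x) = 2*x*(-44 + x) (a(x) = (x + (-4 + 5*(-8)))*(x + x) = (x + (-4 - 40))*(2*x) = (x - 44)*(2*x) = (-44 + x)*(2*x) = 2*x*(-44 + x))
1/a(Q(3)) = 1/(2*4*(-44 + 4)) = 1/(2*4*(-40)) = 1/(-320) = -1/320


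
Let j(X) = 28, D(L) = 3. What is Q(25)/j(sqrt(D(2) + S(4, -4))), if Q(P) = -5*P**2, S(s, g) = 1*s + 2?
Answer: -3125/28 ≈ -111.61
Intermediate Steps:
S(s, g) = 2 + s (S(s, g) = s + 2 = 2 + s)
Q(25)/j(sqrt(D(2) + S(4, -4))) = -5*25**2/28 = -5*625*(1/28) = -3125*1/28 = -3125/28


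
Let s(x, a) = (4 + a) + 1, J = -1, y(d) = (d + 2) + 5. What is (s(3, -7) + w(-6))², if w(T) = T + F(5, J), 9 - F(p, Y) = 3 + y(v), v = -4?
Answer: 25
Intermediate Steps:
y(d) = 7 + d (y(d) = (2 + d) + 5 = 7 + d)
s(x, a) = 5 + a
F(p, Y) = 3 (F(p, Y) = 9 - (3 + (7 - 4)) = 9 - (3 + 3) = 9 - 1*6 = 9 - 6 = 3)
w(T) = 3 + T (w(T) = T + 3 = 3 + T)
(s(3, -7) + w(-6))² = ((5 - 7) + (3 - 6))² = (-2 - 3)² = (-5)² = 25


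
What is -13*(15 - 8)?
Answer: -91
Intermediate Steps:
-13*(15 - 8) = -13*7 = -91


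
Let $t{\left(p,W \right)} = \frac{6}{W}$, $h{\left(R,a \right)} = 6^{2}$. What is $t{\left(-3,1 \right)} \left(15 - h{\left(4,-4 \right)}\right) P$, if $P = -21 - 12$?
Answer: $4158$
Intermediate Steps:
$h{\left(R,a \right)} = 36$
$P = -33$
$t{\left(-3,1 \right)} \left(15 - h{\left(4,-4 \right)}\right) P = \frac{6}{1} \left(15 - 36\right) \left(-33\right) = 6 \cdot 1 \left(15 - 36\right) \left(-33\right) = 6 \left(-21\right) \left(-33\right) = \left(-126\right) \left(-33\right) = 4158$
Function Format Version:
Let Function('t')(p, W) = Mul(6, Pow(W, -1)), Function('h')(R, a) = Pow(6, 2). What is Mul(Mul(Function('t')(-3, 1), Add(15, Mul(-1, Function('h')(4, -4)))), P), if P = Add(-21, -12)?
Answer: 4158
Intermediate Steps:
Function('h')(R, a) = 36
P = -33
Mul(Mul(Function('t')(-3, 1), Add(15, Mul(-1, Function('h')(4, -4)))), P) = Mul(Mul(Mul(6, Pow(1, -1)), Add(15, Mul(-1, 36))), -33) = Mul(Mul(Mul(6, 1), Add(15, -36)), -33) = Mul(Mul(6, -21), -33) = Mul(-126, -33) = 4158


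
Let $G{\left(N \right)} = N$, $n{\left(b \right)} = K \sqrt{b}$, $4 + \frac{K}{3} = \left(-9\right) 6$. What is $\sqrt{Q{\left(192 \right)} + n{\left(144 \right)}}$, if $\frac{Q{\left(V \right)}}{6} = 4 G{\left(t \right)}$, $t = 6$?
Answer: $18 i \sqrt{6} \approx 44.091 i$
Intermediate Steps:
$K = -174$ ($K = -12 + 3 \left(\left(-9\right) 6\right) = -12 + 3 \left(-54\right) = -12 - 162 = -174$)
$n{\left(b \right)} = - 174 \sqrt{b}$
$Q{\left(V \right)} = 144$ ($Q{\left(V \right)} = 6 \cdot 4 \cdot 6 = 6 \cdot 24 = 144$)
$\sqrt{Q{\left(192 \right)} + n{\left(144 \right)}} = \sqrt{144 - 174 \sqrt{144}} = \sqrt{144 - 2088} = \sqrt{-1944} = 18 i \sqrt{6}$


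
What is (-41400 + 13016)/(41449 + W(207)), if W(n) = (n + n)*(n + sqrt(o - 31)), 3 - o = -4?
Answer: -3608940448/16170473113 + 23501952*I*sqrt(6)/16170473113 ≈ -0.22318 + 0.0035601*I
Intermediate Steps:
o = 7 (o = 3 - 1*(-4) = 3 + 4 = 7)
W(n) = 2*n*(n + 2*I*sqrt(6)) (W(n) = (n + n)*(n + sqrt(7 - 31)) = (2*n)*(n + sqrt(-24)) = (2*n)*(n + 2*I*sqrt(6)) = 2*n*(n + 2*I*sqrt(6)))
(-41400 + 13016)/(41449 + W(207)) = (-41400 + 13016)/(41449 + 2*207*(207 + 2*I*sqrt(6))) = -28384/(41449 + (85698 + 828*I*sqrt(6))) = -28384/(127147 + 828*I*sqrt(6))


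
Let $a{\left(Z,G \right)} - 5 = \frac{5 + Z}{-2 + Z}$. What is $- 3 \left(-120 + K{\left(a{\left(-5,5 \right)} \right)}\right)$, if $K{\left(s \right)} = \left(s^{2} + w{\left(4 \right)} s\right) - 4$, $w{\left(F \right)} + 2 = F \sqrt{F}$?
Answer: $207$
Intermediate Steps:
$w{\left(F \right)} = -2 + F^{\frac{3}{2}}$ ($w{\left(F \right)} = -2 + F \sqrt{F} = -2 + F^{\frac{3}{2}}$)
$a{\left(Z,G \right)} = 5 + \frac{5 + Z}{-2 + Z}$
$K{\left(s \right)} = -4 + s^{2} + 6 s$ ($K{\left(s \right)} = \left(s^{2} + \left(-2 + 4^{\frac{3}{2}}\right) s\right) - 4 = \left(s^{2} + \left(-2 + 8\right) s\right) - 4 = \left(s^{2} + 6 s\right) - 4 = -4 + s^{2} + 6 s$)
$- 3 \left(-120 + K{\left(a{\left(-5,5 \right)} \right)}\right) = - 3 \left(-120 + \left(-4 + \left(\frac{-5 + 6 \left(-5\right)}{-2 - 5}\right)^{2} + 6 \frac{-5 + 6 \left(-5\right)}{-2 - 5}\right)\right) = - 3 \left(-120 + \left(-4 + \left(\frac{-5 - 30}{-7}\right)^{2} + 6 \frac{-5 - 30}{-7}\right)\right) = - 3 \left(-120 + \left(-4 + \left(\left(- \frac{1}{7}\right) \left(-35\right)\right)^{2} + 6 \left(\left(- \frac{1}{7}\right) \left(-35\right)\right)\right)\right) = - 3 \left(-120 + \left(-4 + 5^{2} + 6 \cdot 5\right)\right) = - 3 \left(-120 + \left(-4 + 25 + 30\right)\right) = - 3 \left(-120 + 51\right) = \left(-3\right) \left(-69\right) = 207$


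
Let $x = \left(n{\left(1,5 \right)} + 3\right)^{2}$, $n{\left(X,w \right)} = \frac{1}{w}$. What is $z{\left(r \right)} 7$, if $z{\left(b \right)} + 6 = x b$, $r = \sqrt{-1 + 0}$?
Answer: $-42 + \frac{1792 i}{25} \approx -42.0 + 71.68 i$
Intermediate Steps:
$x = \frac{256}{25}$ ($x = \left(\frac{1}{5} + 3\right)^{2} = \left(\frac{16}{5}\right)^{2} = \frac{256}{25} \approx 10.24$)
$r = i$ ($r = \sqrt{-1} = i \approx 1.0 i$)
$z{\left(b \right)} = -6 + \frac{256 b}{25}$
$z{\left(r \right)} 7 = \left(-6 + \frac{256 i}{25}\right) 7 = -42 + \frac{1792 i}{25}$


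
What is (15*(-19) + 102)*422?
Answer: -77226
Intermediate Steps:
(15*(-19) + 102)*422 = (-285 + 102)*422 = -183*422 = -77226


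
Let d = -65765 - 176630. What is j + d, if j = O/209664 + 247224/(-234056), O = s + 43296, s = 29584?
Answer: -92930570435837/383383728 ≈ -2.4240e+5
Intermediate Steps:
O = 72880 (O = 29584 + 43296 = 72880)
d = -242395
j = -271687277/383383728 (j = 72880/209664 + 247224/(-234056) = 72880*(1/209664) + 247224*(-1/234056) = 4555/13104 - 30903/29257 = -271687277/383383728 ≈ -0.70866)
j + d = -271687277/383383728 - 242395 = -92930570435837/383383728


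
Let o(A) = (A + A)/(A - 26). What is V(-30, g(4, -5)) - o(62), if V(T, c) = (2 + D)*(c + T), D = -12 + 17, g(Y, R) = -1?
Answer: -1984/9 ≈ -220.44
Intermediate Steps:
D = 5
o(A) = 2*A/(-26 + A) (o(A) = (2*A)/(-26 + A) = 2*A/(-26 + A))
V(T, c) = 7*T + 7*c (V(T, c) = (2 + 5)*(c + T) = 7*(T + c) = 7*T + 7*c)
V(-30, g(4, -5)) - o(62) = (7*(-30) + 7*(-1)) - 2*62/(-26 + 62) = (-210 - 7) - 2*62/36 = -217 - 2*62/36 = -217 - 1*31/9 = -217 - 31/9 = -1984/9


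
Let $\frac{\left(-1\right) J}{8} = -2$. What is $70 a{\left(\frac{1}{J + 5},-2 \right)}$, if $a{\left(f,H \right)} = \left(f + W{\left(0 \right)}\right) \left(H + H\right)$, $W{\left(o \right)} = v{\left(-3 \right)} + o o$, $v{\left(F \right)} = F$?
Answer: $\frac{2480}{3} \approx 826.67$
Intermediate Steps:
$J = 16$ ($J = \left(-8\right) \left(-2\right) = 16$)
$W{\left(o \right)} = -3 + o^{2}$ ($W{\left(o \right)} = -3 + o o = -3 + o^{2}$)
$a{\left(f,H \right)} = 2 H \left(-3 + f\right)$ ($a{\left(f,H \right)} = \left(f - \left(3 - 0^{2}\right)\right) \left(H + H\right) = \left(f + \left(-3 + 0\right)\right) 2 H = \left(f - 3\right) 2 H = \left(-3 + f\right) 2 H = 2 H \left(-3 + f\right)$)
$70 a{\left(\frac{1}{J + 5},-2 \right)} = 70 \cdot 2 \left(-2\right) \left(-3 + \frac{1}{16 + 5}\right) = 70 \cdot 2 \left(-2\right) \left(-3 + \frac{1}{21}\right) = 70 \cdot 2 \left(-2\right) \left(- \frac{62}{21}\right) = 70 \cdot \frac{248}{21} = \frac{2480}{3}$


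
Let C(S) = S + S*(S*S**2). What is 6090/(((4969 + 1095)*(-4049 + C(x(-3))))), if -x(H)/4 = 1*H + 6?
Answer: 21/348680 ≈ 6.0227e-5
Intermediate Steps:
x(H) = -24 - 4*H (x(H) = -4*(1*H + 6) = -4*(H + 6) = -4*(6 + H) = -24 - 4*H)
C(S) = S + S**4 (C(S) = S + S*S**3 = S + S**4)
6090/(((4969 + 1095)*(-4049 + C(x(-3))))) = 6090/(((4969 + 1095)*(-4049 + ((-24 - 4*(-3)) + (-24 - 4*(-3))**4)))) = 6090/((6064*(-4049 + ((-24 + 12) + (-24 + 12)**4)))) = 6090/((6064*(-4049 + (-12 + (-12)**4)))) = 6090/((6064*(-4049 + (-12 + 20736)))) = 6090/((6064*(-4049 + 20724))) = 6090/((6064*16675)) = 6090/101117200 = 6090*(1/101117200) = 21/348680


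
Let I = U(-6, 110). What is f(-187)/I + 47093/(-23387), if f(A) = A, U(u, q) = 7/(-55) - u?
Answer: -15043902/444353 ≈ -33.856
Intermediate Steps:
U(u, q) = -7/55 - u (U(u, q) = 7*(-1/55) - u = -7/55 - u)
I = 323/55 (I = -7/55 - 1*(-6) = -7/55 + 6 = 323/55 ≈ 5.8727)
f(-187)/I + 47093/(-23387) = -187/323/55 + 47093/(-23387) = -187*55/323 + 47093*(-1/23387) = -605/19 - 47093/23387 = -15043902/444353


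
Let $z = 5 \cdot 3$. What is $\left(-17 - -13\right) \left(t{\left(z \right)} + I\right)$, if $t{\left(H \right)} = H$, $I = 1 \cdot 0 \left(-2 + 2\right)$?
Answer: $-60$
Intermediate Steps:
$z = 15$
$I = 0$ ($I = 0 \cdot 0 = 0$)
$\left(-17 - -13\right) \left(t{\left(z \right)} + I\right) = \left(-17 - -13\right) \left(15 + 0\right) = \left(-17 + 13\right) 15 = \left(-4\right) 15 = -60$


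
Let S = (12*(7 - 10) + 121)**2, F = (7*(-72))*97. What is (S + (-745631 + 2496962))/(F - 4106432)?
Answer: -439639/1038830 ≈ -0.42321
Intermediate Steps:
F = -48888 (F = -504*97 = -48888)
S = 7225 (S = (12*(-3) + 121)**2 = (-36 + 121)**2 = 85**2 = 7225)
(S + (-745631 + 2496962))/(F - 4106432) = (7225 + (-745631 + 2496962))/(-48888 - 4106432) = (7225 + 1751331)/(-4155320) = 1758556*(-1/4155320) = -439639/1038830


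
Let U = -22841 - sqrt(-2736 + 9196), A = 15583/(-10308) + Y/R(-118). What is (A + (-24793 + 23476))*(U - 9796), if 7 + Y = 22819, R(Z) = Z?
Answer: 10002750607751/202724 + 919454969*sqrt(1615)/304086 ≈ 4.9463e+7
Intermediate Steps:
Y = 22812 (Y = -7 + 22819 = 22812)
A = -118492445/608172 (A = 15583/(-10308) + 22812/(-118) = 15583*(-1/10308) + 22812*(-1/118) = -15583/10308 - 11406/59 = -118492445/608172 ≈ -194.83)
U = -22841 - 2*sqrt(1615) (U = -22841 - sqrt(6460) = -22841 - 2*sqrt(1615) ≈ -22921.)
(A + (-24793 + 23476))*(U - 9796) = (-118492445/608172 + (-24793 + 23476))*((-22841 - 2*sqrt(1615)) - 9796) = (-118492445/608172 - 1317)*(-32637 - 2*sqrt(1615)) = -919454969*(-32637 - 2*sqrt(1615))/608172 = 10002750607751/202724 + 919454969*sqrt(1615)/304086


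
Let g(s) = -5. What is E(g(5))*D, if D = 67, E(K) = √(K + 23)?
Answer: 201*√2 ≈ 284.26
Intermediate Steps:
E(K) = √(23 + K)
E(g(5))*D = √(23 - 5)*67 = √18*67 = (3*√2)*67 = 201*√2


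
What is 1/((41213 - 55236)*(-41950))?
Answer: 1/588264850 ≈ 1.6999e-9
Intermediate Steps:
1/((41213 - 55236)*(-41950)) = -1/41950/(-14023) = -1/14023*(-1/41950) = 1/588264850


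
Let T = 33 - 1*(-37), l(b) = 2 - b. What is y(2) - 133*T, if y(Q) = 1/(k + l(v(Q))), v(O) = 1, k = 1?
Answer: -18619/2 ≈ -9309.5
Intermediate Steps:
T = 70 (T = 33 + 37 = 70)
y(Q) = ½ (y(Q) = 1/(1 + (2 - 1*1)) = 1/(1 + (2 - 1)) = 1/(1 + 1) = 1/2 = ½)
y(2) - 133*T = ½ - 133*70 = ½ - 9310 = -18619/2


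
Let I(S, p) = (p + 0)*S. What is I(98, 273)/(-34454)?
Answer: -1911/2461 ≈ -0.77651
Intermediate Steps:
I(S, p) = S*p (I(S, p) = p*S = S*p)
I(98, 273)/(-34454) = (98*273)/(-34454) = 26754*(-1/34454) = -1911/2461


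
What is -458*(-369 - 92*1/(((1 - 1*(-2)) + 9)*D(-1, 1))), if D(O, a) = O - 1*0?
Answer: 496472/3 ≈ 1.6549e+5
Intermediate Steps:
D(O, a) = O (D(O, a) = O + 0 = O)
-458*(-369 - 92*1/(((1 - 1*(-2)) + 9)*D(-1, 1))) = -458*(-369 - 92*(-1/((1 - 1*(-2)) + 9))) = -458*(-369 - 92*(-1/((1 + 2) + 9))) = -458*(-369 - 92*(-1/(3 + 9))) = -458*(-369 - 92/(12*(-1))) = -458*(-369 - 92/(-12)) = -458*(-369 - 92*(-1/12)) = -458*(-369 + 23/3) = -458*(-1084/3) = 496472/3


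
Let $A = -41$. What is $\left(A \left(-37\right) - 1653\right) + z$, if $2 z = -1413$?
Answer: $- \frac{1685}{2} \approx -842.5$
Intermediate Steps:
$z = - \frac{1413}{2}$ ($z = \frac{1}{2} \left(-1413\right) = - \frac{1413}{2} \approx -706.5$)
$\left(A \left(-37\right) - 1653\right) + z = \left(\left(-41\right) \left(-37\right) - 1653\right) - \frac{1413}{2} = \left(1517 - 1653\right) - \frac{1413}{2} = -136 - \frac{1413}{2} = - \frac{1685}{2}$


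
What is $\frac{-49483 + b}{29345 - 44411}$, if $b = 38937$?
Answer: $\frac{5273}{7533} \approx 0.69999$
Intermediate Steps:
$\frac{-49483 + b}{29345 - 44411} = \frac{-49483 + 38937}{29345 - 44411} = - \frac{10546}{-15066} = \left(-10546\right) \left(- \frac{1}{15066}\right) = \frac{5273}{7533}$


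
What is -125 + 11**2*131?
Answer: 15726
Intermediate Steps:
-125 + 11**2*131 = -125 + 121*131 = -125 + 15851 = 15726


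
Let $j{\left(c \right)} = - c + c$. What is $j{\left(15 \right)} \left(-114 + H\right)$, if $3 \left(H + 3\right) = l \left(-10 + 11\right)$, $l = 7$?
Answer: $0$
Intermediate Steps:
$H = - \frac{2}{3}$ ($H = -3 + \frac{7 \left(-10 + 11\right)}{3} = -3 + \frac{7 \cdot 1}{3} = -3 + \frac{1}{3} \cdot 7 = -3 + \frac{7}{3} = - \frac{2}{3} \approx -0.66667$)
$j{\left(c \right)} = 0$
$j{\left(15 \right)} \left(-114 + H\right) = 0 \left(-114 - \frac{2}{3}\right) = 0 \left(- \frac{344}{3}\right) = 0$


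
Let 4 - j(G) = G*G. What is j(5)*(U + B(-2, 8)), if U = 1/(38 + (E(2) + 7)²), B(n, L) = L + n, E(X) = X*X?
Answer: -6685/53 ≈ -126.13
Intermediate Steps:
E(X) = X²
U = 1/159 (U = 1/(38 + (2² + 7)²) = 1/(38 + (4 + 7)²) = 1/(38 + 11²) = 1/(38 + 121) = 1/159 ≈ 0.0062893)
j(G) = 4 - G² (j(G) = 4 - G*G = 4 - G²)
j(5)*(U + B(-2, 8)) = (4 - 1*5²)*(1/159 + (8 - 2)) = (4 - 1*25)*(1/159 + 6) = (4 - 25)*(955/159) = -21*955/159 = -6685/53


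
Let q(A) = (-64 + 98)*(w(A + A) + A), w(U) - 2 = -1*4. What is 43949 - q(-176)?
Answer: 50001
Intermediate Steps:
w(U) = -2 (w(U) = 2 - 1*4 = 2 - 4 = -2)
q(A) = -68 + 34*A (q(A) = (-64 + 98)*(-2 + A) = 34*(-2 + A) = -68 + 34*A)
43949 - q(-176) = 43949 - (-68 + 34*(-176)) = 43949 - (-68 - 5984) = 43949 - 1*(-6052) = 43949 + 6052 = 50001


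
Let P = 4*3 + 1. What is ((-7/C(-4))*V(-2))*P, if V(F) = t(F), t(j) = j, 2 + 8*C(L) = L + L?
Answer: -728/5 ≈ -145.60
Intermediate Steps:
C(L) = -1/4 + L/4 (C(L) = -1/4 + (L + L)/8 = -1/4 + (2*L)/8 = -1/4 + L/4)
V(F) = F
P = 13 (P = 12 + 1 = 13)
((-7/C(-4))*V(-2))*P = (-7/(-1/4 + (1/4)*(-4))*(-2))*13 = (-7/(-1/4 - 1)*(-2))*13 = (-7/(-5/4)*(-2))*13 = (-7*(-4/5)*(-2))*13 = ((28/5)*(-2))*13 = -56/5*13 = -728/5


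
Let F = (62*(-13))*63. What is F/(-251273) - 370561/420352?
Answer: -71767340297/105623108096 ≈ -0.67947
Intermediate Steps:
F = -50778 (F = -806*63 = -50778)
F/(-251273) - 370561/420352 = -50778/(-251273) - 370561/420352 = -50778*(-1/251273) - 370561*1/420352 = 50778/251273 - 370561/420352 = -71767340297/105623108096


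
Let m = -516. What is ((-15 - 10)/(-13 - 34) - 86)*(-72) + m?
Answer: 264972/47 ≈ 5637.7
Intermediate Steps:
((-15 - 10)/(-13 - 34) - 86)*(-72) + m = ((-15 - 10)/(-13 - 34) - 86)*(-72) - 516 = (-25/(-47) - 86)*(-72) - 516 = (-25*(-1/47) - 86)*(-72) - 516 = (25/47 - 86)*(-72) - 516 = -4017/47*(-72) - 516 = 289224/47 - 516 = 264972/47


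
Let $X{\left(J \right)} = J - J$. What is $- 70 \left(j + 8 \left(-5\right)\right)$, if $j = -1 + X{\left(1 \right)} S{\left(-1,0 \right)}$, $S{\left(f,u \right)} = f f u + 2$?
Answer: $2870$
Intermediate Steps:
$X{\left(J \right)} = 0$
$S{\left(f,u \right)} = 2 + u f^{2}$ ($S{\left(f,u \right)} = f^{2} u + 2 = u f^{2} + 2 = 2 + u f^{2}$)
$j = -1$ ($j = -1 + 0 \left(2 + 0 \left(-1\right)^{2}\right) = -1 + 0 \left(2 + 0 \cdot 1\right) = -1 + 0 \left(2 + 0\right) = -1 + 0 \cdot 2 = -1 + 0 = -1$)
$- 70 \left(j + 8 \left(-5\right)\right) = - 70 \left(-1 + 8 \left(-5\right)\right) = - 70 \left(-1 - 40\right) = \left(-70\right) \left(-41\right) = 2870$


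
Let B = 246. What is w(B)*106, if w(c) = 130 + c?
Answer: 39856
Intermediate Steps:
w(B)*106 = (130 + 246)*106 = 376*106 = 39856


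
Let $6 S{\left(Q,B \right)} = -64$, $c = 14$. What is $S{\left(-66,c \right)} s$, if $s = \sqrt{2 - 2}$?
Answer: $0$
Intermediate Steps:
$s = 0$ ($s = \sqrt{0} = 0$)
$S{\left(Q,B \right)} = - \frac{32}{3}$ ($S{\left(Q,B \right)} = \frac{1}{6} \left(-64\right) = - \frac{32}{3}$)
$S{\left(-66,c \right)} s = \left(- \frac{32}{3}\right) 0 = 0$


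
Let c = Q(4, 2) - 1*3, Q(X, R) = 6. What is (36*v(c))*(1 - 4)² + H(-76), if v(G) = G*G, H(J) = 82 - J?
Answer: 3074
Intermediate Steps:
c = 3 (c = 6 - 1*3 = 6 - 3 = 3)
v(G) = G²
(36*v(c))*(1 - 4)² + H(-76) = (36*3²)*(1 - 4)² + (82 - 1*(-76)) = (36*9)*(-3)² + (82 + 76) = 324*9 + 158 = 2916 + 158 = 3074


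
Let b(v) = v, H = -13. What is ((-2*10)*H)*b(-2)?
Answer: -520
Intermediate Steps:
((-2*10)*H)*b(-2) = (-2*10*(-13))*(-2) = -20*(-13)*(-2) = 260*(-2) = -520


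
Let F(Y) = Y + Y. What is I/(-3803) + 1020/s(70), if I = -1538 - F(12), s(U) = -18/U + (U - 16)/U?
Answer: 22632536/11409 ≈ 1983.7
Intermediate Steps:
F(Y) = 2*Y
s(U) = -18/U + (-16 + U)/U
I = -1562 (I = -1538 - 2*12 = -1538 - 1*24 = -1538 - 24 = -1562)
I/(-3803) + 1020/s(70) = -1562/(-3803) + 1020/(((-34 + 70)/70)) = -1562*(-1/3803) + 1020/(((1/70)*36)) = 1562/3803 + 1020/(18/35) = 1562/3803 + 1020*(35/18) = 1562/3803 + 5950/3 = 22632536/11409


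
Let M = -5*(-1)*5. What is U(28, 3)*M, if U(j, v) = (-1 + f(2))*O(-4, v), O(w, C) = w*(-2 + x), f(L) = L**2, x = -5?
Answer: 2100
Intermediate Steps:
O(w, C) = -7*w (O(w, C) = w*(-2 - 5) = w*(-7) = -7*w)
U(j, v) = 84 (U(j, v) = (-1 + 2**2)*(-7*(-4)) = (-1 + 4)*28 = 3*28 = 84)
M = 25 (M = 5*5 = 25)
U(28, 3)*M = 84*25 = 2100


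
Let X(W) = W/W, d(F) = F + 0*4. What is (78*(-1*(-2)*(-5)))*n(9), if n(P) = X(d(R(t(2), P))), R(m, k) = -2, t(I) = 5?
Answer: -780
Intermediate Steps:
d(F) = F (d(F) = F + 0 = F)
X(W) = 1
n(P) = 1
(78*(-1*(-2)*(-5)))*n(9) = (78*(-1*(-2)*(-5)))*1 = (78*(2*(-5)))*1 = (78*(-10))*1 = -780*1 = -780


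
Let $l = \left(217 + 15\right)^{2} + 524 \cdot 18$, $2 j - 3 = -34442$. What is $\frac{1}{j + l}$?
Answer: $\frac{2}{92073} \approx 2.1722 \cdot 10^{-5}$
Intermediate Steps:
$j = - \frac{34439}{2}$ ($j = \frac{3}{2} + \frac{1}{2} \left(-34442\right) = \frac{3}{2} - 17221 = - \frac{34439}{2} \approx -17220.0$)
$l = 63256$ ($l = 232^{2} + 9432 = 53824 + 9432 = 63256$)
$\frac{1}{j + l} = \frac{1}{- \frac{34439}{2} + 63256} = \frac{1}{\frac{92073}{2}} = \frac{2}{92073}$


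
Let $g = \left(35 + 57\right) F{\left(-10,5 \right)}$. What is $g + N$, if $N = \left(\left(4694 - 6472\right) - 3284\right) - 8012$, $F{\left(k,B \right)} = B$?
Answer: $-12614$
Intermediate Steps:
$N = -13074$ ($N = \left(-1778 - 3284\right) - 8012 = -5062 - 8012 = -13074$)
$g = 460$ ($g = \left(35 + 57\right) 5 = 92 \cdot 5 = 460$)
$g + N = 460 - 13074 = -12614$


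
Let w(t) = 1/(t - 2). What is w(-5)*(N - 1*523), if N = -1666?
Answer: 2189/7 ≈ 312.71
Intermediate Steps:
w(t) = 1/(-2 + t)
w(-5)*(N - 1*523) = (-1666 - 1*523)/(-2 - 5) = (-1666 - 523)/(-7) = -1/7*(-2189) = 2189/7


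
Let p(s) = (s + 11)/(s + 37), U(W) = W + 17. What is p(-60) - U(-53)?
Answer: 877/23 ≈ 38.130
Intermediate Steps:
U(W) = 17 + W
p(s) = (11 + s)/(37 + s)
p(-60) - U(-53) = (11 - 60)/(37 - 60) - (17 - 53) = -49/(-23) - 1*(-36) = -1/23*(-49) + 36 = 49/23 + 36 = 877/23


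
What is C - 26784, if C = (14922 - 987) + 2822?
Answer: -10027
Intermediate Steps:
C = 16757 (C = 13935 + 2822 = 16757)
C - 26784 = 16757 - 26784 = -10027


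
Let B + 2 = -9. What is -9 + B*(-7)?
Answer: 68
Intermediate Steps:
B = -11 (B = -2 - 9 = -11)
-9 + B*(-7) = -9 - 11*(-7) = -9 + 77 = 68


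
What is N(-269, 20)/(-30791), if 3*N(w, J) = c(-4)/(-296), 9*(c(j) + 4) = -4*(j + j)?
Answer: -1/61520418 ≈ -1.6255e-8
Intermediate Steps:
c(j) = -4 - 8*j/9 (c(j) = -4 + (-4*(j + j))/9 = -4 + (-8*j)/9 = -4 - 8*j/9)
N(w, J) = 1/1998 (N(w, J) = ((-4 - 8/9*(-4))/(-296))/3 = ((-4 + 32/9)*(-1/296))/3 = (-4/9*(-1/296))/3 = (⅓)*(1/666) = 1/1998)
N(-269, 20)/(-30791) = (1/1998)/(-30791) = (1/1998)*(-1/30791) = -1/61520418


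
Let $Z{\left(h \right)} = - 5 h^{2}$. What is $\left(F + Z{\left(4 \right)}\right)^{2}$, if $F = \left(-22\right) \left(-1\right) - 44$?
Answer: $10404$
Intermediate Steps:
$F = -22$ ($F = 22 - 44 = -22$)
$\left(F + Z{\left(4 \right)}\right)^{2} = \left(-22 - 5 \cdot 4^{2}\right)^{2} = \left(-22 - 80\right)^{2} = \left(-102\right)^{2} = 10404$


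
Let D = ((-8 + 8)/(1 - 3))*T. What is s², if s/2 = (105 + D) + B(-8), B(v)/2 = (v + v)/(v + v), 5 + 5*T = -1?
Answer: 45796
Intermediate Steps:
T = -6/5 (T = -1 + (⅕)*(-1) = -1 - ⅕ = -6/5 ≈ -1.2000)
B(v) = 2 (B(v) = 2*((v + v)/(v + v)) = 2*((2*v)/((2*v))) = 2*((2*v)*(1/(2*v))) = 2*1 = 2)
D = 0 (D = ((-8 + 8)/(1 - 3))*(-6/5) = (0/(-2))*(-6/5) = (0*(-½))*(-6/5) = 0*(-6/5) = 0)
s = 214 (s = 2*((105 + 0) + 2) = 2*(105 + 2) = 2*107 = 214)
s² = 214² = 45796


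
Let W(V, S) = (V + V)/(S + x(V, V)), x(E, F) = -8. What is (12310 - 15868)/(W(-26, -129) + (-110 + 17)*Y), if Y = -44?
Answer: -243723/280328 ≈ -0.86942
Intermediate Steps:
W(V, S) = 2*V/(-8 + S) (W(V, S) = (V + V)/(S - 8) = (2*V)/(-8 + S) = 2*V/(-8 + S))
(12310 - 15868)/(W(-26, -129) + (-110 + 17)*Y) = (12310 - 15868)/(2*(-26)/(-8 - 129) + (-110 + 17)*(-44)) = -3558/(2*(-26)/(-137) - 93*(-44)) = -3558/(2*(-26)*(-1/137) + 4092) = -3558/(52/137 + 4092) = -3558/560656/137 = -3558*137/560656 = -243723/280328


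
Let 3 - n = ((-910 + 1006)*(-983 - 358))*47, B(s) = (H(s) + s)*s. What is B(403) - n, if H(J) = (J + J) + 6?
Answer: -5560950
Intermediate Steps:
H(J) = 6 + 2*J (H(J) = 2*J + 6 = 6 + 2*J)
B(s) = s*(6 + 3*s) (B(s) = ((6 + 2*s) + s)*s = (6 + 3*s)*s = s*(6 + 3*s))
n = 6050595 (n = 3 - (-910 + 1006)*(-983 - 358)*47 = 3 - 96*(-1341)*47 = 3 - (-128736)*47 = 3 - 1*(-6050592) = 3 + 6050592 = 6050595)
B(403) - n = 3*403*(2 + 403) - 1*6050595 = 3*403*405 - 6050595 = 489645 - 6050595 = -5560950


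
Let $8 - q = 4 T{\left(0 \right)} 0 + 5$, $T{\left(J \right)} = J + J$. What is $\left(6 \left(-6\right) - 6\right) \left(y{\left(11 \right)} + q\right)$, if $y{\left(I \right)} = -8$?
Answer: $210$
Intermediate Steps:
$T{\left(J \right)} = 2 J$
$q = 3$ ($q = 8 - \left(4 \cdot 2 \cdot 0 \cdot 0 + 5\right) = 8 - \left(4 \cdot 0 \cdot 0 + 5\right) = 8 - \left(0 \cdot 0 + 5\right) = 8 - \left(0 + 5\right) = 8 - 5 = 3$)
$\left(6 \left(-6\right) - 6\right) \left(y{\left(11 \right)} + q\right) = \left(6 \left(-6\right) - 6\right) \left(-8 + 3\right) = \left(-36 - 6\right) \left(-5\right) = \left(-42\right) \left(-5\right) = 210$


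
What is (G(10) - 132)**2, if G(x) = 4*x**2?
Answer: 71824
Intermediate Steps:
(G(10) - 132)**2 = (4*10**2 - 132)**2 = (4*100 - 132)**2 = (400 - 132)**2 = 268**2 = 71824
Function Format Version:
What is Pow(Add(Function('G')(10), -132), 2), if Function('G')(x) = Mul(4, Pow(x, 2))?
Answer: 71824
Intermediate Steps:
Pow(Add(Function('G')(10), -132), 2) = Pow(Add(Mul(4, Pow(10, 2)), -132), 2) = Pow(Add(Mul(4, 100), -132), 2) = Pow(Add(400, -132), 2) = Pow(268, 2) = 71824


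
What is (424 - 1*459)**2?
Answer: 1225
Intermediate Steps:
(424 - 1*459)**2 = (424 - 459)**2 = (-35)**2 = 1225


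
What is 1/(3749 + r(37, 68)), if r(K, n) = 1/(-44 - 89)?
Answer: 133/498616 ≈ 0.00026674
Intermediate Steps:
r(K, n) = -1/133 (r(K, n) = 1/(-133) = -1/133)
1/(3749 + r(37, 68)) = 1/(3749 - 1/133) = 1/(498616/133) = 133/498616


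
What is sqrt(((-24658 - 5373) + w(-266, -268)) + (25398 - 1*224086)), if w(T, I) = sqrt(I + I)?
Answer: sqrt(-228719 + 2*I*sqrt(134)) ≈ 0.024 + 478.25*I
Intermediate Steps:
w(T, I) = sqrt(2)*sqrt(I) (w(T, I) = sqrt(2*I) = sqrt(2)*sqrt(I))
sqrt(((-24658 - 5373) + w(-266, -268)) + (25398 - 1*224086)) = sqrt(((-24658 - 5373) + sqrt(2)*sqrt(-268)) + (25398 - 1*224086)) = sqrt((-30031 + sqrt(2)*(2*I*sqrt(67))) + (25398 - 224086)) = sqrt((-30031 + 2*I*sqrt(134)) - 198688) = sqrt(-228719 + 2*I*sqrt(134))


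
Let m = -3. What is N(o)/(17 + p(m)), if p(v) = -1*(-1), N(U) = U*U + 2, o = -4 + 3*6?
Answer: 11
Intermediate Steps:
o = 14 (o = -4 + 18 = 14)
N(U) = 2 + U² (N(U) = U² + 2 = 2 + U²)
p(v) = 1
N(o)/(17 + p(m)) = (2 + 14²)/(17 + 1) = (2 + 196)/18 = 198*(1/18) = 11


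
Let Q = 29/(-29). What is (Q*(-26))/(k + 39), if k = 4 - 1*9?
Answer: 13/17 ≈ 0.76471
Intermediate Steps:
k = -5 (k = 4 - 9 = -5)
Q = -1 (Q = 29*(-1/29) = -1)
(Q*(-26))/(k + 39) = (-1*(-26))/(-5 + 39) = 26/34 = 26*(1/34) = 13/17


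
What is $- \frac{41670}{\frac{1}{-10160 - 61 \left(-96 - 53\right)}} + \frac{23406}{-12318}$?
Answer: $\frac{91622450309}{2053} \approx 4.4629 \cdot 10^{7}$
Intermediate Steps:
$- \frac{41670}{\frac{1}{-10160 - 61 \left(-96 - 53\right)}} + \frac{23406}{-12318} = - \frac{41670}{\frac{1}{-10160 - -9089}} + 23406 \left(- \frac{1}{12318}\right) = - \frac{41670}{\frac{1}{-10160 + 9089}} - \frac{3901}{2053} = - \frac{41670}{\frac{1}{-1071}} - \frac{3901}{2053} = - \frac{41670}{- \frac{1}{1071}} - \frac{3901}{2053} = \left(-41670\right) \left(-1071\right) - \frac{3901}{2053} = 44628570 - \frac{3901}{2053} = \frac{91622450309}{2053}$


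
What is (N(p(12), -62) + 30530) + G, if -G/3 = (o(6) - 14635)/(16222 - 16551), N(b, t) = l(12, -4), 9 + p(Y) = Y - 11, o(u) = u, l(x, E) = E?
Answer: 9999167/329 ≈ 30393.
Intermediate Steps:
p(Y) = -20 + Y (p(Y) = -9 + (Y - 11) = -9 + (-11 + Y) = -20 + Y)
N(b, t) = -4
G = -43887/329 (G = -3*(6 - 14635)/(16222 - 16551) = -(-43887)/(-329) = -(-43887)*(-1)/329 = -3*14629/329 = -43887/329 ≈ -133.40)
(N(p(12), -62) + 30530) + G = (-4 + 30530) - 43887/329 = 30526 - 43887/329 = 9999167/329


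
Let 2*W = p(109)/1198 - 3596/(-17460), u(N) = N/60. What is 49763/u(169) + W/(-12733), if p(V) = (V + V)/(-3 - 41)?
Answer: 8747466462556825429/495120816950760 ≈ 17667.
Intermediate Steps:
p(V) = -V/22 (p(V) = (2*V)/(-44) = (2*V)*(-1/44) = -V/22)
u(N) = N/60 (u(N) = N*(1/60) = N/60)
W = 23218259/230087880 (W = (-1/22*109/1198 - 3596/(-17460))/2 = (-109/22*1/1198 - 3596*(-1/17460))/2 = (-109/26356 + 899/4365)/2 = (½)*(23218259/115043940) = 23218259/230087880 ≈ 0.10091)
49763/u(169) + W/(-12733) = 49763/(((1/60)*169)) + (23218259/230087880)/(-12733) = 49763/(169/60) + (23218259/230087880)*(-1/12733) = 49763*(60/169) - 23218259/2929708976040 = 2985780/169 - 23218259/2929708976040 = 8747466462556825429/495120816950760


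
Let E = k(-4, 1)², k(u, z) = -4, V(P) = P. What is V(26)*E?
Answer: 416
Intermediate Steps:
E = 16 (E = (-4)² = 16)
V(26)*E = 26*16 = 416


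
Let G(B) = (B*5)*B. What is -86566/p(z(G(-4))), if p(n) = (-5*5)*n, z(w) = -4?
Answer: -43283/50 ≈ -865.66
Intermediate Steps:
G(B) = 5*B**2 (G(B) = (5*B)*B = 5*B**2)
p(n) = -25*n
-86566/p(z(G(-4))) = -86566/((-25*(-4))) = -86566/100 = -86566*1/100 = -43283/50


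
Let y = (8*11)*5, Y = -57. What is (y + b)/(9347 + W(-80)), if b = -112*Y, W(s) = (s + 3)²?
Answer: 1706/3819 ≈ 0.44671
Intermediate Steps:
W(s) = (3 + s)²
b = 6384 (b = -112*(-57) = 6384)
y = 440 (y = 88*5 = 440)
(y + b)/(9347 + W(-80)) = (440 + 6384)/(9347 + (3 - 80)²) = 6824/(9347 + (-77)²) = 6824/(9347 + 5929) = 6824/15276 = 6824*(1/15276) = 1706/3819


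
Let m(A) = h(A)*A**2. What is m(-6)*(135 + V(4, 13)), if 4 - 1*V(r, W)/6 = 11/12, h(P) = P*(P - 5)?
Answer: 364716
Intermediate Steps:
h(P) = P*(-5 + P)
V(r, W) = 37/2 (V(r, W) = 24 - 66/12 = 24 - 6*11/12 = 24 - 11/2 = 37/2)
m(A) = A**3*(-5 + A) (m(A) = (A*(-5 + A))*A**2 = A**3*(-5 + A))
m(-6)*(135 + V(4, 13)) = ((-6)**3*(-5 - 6))*(135 + 37/2) = -216*(-11)*(307/2) = 2376*(307/2) = 364716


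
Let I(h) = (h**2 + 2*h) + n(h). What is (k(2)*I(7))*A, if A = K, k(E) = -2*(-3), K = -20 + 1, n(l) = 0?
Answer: -7182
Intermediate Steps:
K = -19
k(E) = 6
I(h) = h**2 + 2*h (I(h) = (h**2 + 2*h) + 0 = h**2 + 2*h)
A = -19
(k(2)*I(7))*A = (6*(7*(2 + 7)))*(-19) = (6*(7*9))*(-19) = (6*63)*(-19) = 378*(-19) = -7182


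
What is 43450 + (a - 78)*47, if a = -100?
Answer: 35084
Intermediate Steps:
43450 + (a - 78)*47 = 43450 + (-100 - 78)*47 = 43450 - 178*47 = 43450 - 8366 = 35084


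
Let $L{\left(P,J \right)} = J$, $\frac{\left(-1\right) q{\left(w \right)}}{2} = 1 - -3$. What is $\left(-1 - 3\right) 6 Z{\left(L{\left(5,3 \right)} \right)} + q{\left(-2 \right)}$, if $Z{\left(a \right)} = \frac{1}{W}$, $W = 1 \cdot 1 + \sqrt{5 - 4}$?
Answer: $-20$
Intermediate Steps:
$q{\left(w \right)} = -8$ ($q{\left(w \right)} = - 2 \left(1 - -3\right) = - 2 \left(1 + 3\right) = \left(-2\right) 4 = -8$)
$W = 2$ ($W = 1 + \sqrt{1} = 1 + 1 = 2$)
$Z{\left(a \right)} = \frac{1}{2}$
$\left(-1 - 3\right) 6 Z{\left(L{\left(5,3 \right)} \right)} + q{\left(-2 \right)} = \left(-1 - 3\right) 6 \cdot \frac{1}{2} - 8 = \left(-4\right) 6 \cdot \frac{1}{2} - 8 = \left(-24\right) \frac{1}{2} - 8 = -12 - 8 = -20$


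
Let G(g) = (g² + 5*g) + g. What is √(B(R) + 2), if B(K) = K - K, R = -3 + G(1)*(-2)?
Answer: √2 ≈ 1.4142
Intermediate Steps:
G(g) = g² + 6*g
R = -17 (R = -3 + (1*(6 + 1))*(-2) = -3 + (1*7)*(-2) = -3 + 7*(-2) = -3 - 14 = -17)
B(K) = 0
√(B(R) + 2) = √(0 + 2) = √2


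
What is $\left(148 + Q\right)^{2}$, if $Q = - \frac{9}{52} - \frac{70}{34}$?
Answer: $\frac{16604641881}{781456} \approx 21248.0$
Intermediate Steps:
$Q = - \frac{1973}{884}$ ($Q = \left(-9\right) \frac{1}{52} - \frac{35}{17} = - \frac{9}{52} - \frac{35}{17} = - \frac{1973}{884} \approx -2.2319$)
$\left(148 + Q\right)^{2} = \left(148 - \frac{1973}{884}\right)^{2} = \left(\frac{128859}{884}\right)^{2} = \frac{16604641881}{781456}$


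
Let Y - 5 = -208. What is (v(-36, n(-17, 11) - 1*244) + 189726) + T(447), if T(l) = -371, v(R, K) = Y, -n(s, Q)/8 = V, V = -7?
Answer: 189152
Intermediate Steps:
n(s, Q) = 56 (n(s, Q) = -8*(-7) = 56)
Y = -203 (Y = 5 - 208 = -203)
v(R, K) = -203
(v(-36, n(-17, 11) - 1*244) + 189726) + T(447) = (-203 + 189726) - 371 = 189523 - 371 = 189152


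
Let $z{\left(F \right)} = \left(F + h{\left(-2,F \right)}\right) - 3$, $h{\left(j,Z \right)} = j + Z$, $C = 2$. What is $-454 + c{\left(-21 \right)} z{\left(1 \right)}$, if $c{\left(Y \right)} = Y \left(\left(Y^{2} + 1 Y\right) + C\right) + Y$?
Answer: $26195$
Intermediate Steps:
$h{\left(j,Z \right)} = Z + j$
$c{\left(Y \right)} = Y + Y \left(2 + Y + Y^{2}\right)$ ($c{\left(Y \right)} = Y \left(\left(Y^{2} + 1 Y\right) + 2\right) + Y = Y \left(\left(Y^{2} + Y\right) + 2\right) + Y = Y \left(\left(Y + Y^{2}\right) + 2\right) + Y = Y \left(2 + Y + Y^{2}\right) + Y = Y + Y \left(2 + Y + Y^{2}\right)$)
$z{\left(F \right)} = -5 + 2 F$ ($z{\left(F \right)} = \left(F + \left(F - 2\right)\right) - 3 = \left(F + \left(-2 + F\right)\right) - 3 = \left(-2 + 2 F\right) - 3 = -5 + 2 F$)
$-454 + c{\left(-21 \right)} z{\left(1 \right)} = -454 + - 21 \left(3 - 21 + \left(-21\right)^{2}\right) \left(-5 + 2 \cdot 1\right) = -454 + - 21 \left(3 - 21 + 441\right) \left(-5 + 2\right) = -454 + \left(-21\right) 423 \left(-3\right) = -454 - -26649 = -454 + 26649 = 26195$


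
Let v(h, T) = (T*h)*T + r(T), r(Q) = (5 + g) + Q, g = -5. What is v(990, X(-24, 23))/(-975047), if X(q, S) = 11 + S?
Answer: -1144474/975047 ≈ -1.1738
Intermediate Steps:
r(Q) = Q (r(Q) = (5 - 5) + Q = 0 + Q = Q)
v(h, T) = T + h*T² (v(h, T) = (T*h)*T + T = h*T² + T = T + h*T²)
v(990, X(-24, 23))/(-975047) = ((11 + 23)*(1 + (11 + 23)*990))/(-975047) = (34*(1 + 34*990))*(-1/975047) = (34*(1 + 33660))*(-1/975047) = (34*33661)*(-1/975047) = 1144474*(-1/975047) = -1144474/975047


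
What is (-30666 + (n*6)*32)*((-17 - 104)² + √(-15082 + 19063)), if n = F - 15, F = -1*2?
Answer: -496769130 - 33930*√3981 ≈ -4.9891e+8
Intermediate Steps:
F = -2
n = -17 (n = -2 - 15 = -17)
(-30666 + (n*6)*32)*((-17 - 104)² + √(-15082 + 19063)) = (-30666 - 17*6*32)*((-17 - 104)² + √(-15082 + 19063)) = (-30666 - 102*32)*((-121)² + √3981) = (-30666 - 3264)*(14641 + √3981) = -33930*(14641 + √3981) = -496769130 - 33930*√3981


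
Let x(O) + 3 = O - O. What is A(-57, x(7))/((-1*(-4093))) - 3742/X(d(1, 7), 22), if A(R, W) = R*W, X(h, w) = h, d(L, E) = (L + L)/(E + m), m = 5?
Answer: -91895865/4093 ≈ -22452.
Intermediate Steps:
x(O) = -3 (x(O) = -3 + (O - O) = -3 + 0 = -3)
d(L, E) = 2*L/(5 + E) (d(L, E) = (L + L)/(E + 5) = (2*L)/(5 + E) = 2*L/(5 + E))
A(-57, x(7))/((-1*(-4093))) - 3742/X(d(1, 7), 22) = (-57*(-3))/((-1*(-4093))) - 3742/(2*1/(5 + 7)) = 171/4093 - 3742/(2*1/12) = 171*(1/4093) - 3742/(2*1*(1/12)) = 171/4093 - 3742/⅙ = 171/4093 - 3742*6 = 171/4093 - 22452 = -91895865/4093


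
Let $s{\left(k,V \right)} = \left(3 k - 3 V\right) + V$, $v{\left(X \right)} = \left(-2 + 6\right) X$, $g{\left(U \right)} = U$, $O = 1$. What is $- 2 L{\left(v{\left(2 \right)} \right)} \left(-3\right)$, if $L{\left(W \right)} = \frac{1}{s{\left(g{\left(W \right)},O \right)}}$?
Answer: $\frac{3}{11} \approx 0.27273$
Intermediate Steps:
$v{\left(X \right)} = 4 X$
$s{\left(k,V \right)} = - 2 V + 3 k$ ($s{\left(k,V \right)} = \left(- 3 V + 3 k\right) + V = - 2 V + 3 k$)
$L{\left(W \right)} = \frac{1}{-2 + 3 W}$ ($L{\left(W \right)} = \frac{1}{\left(-2\right) 1 + 3 W} = \frac{1}{-2 + 3 W}$)
$- 2 L{\left(v{\left(2 \right)} \right)} \left(-3\right) = - \frac{2}{-2 + 3 \cdot 4 \cdot 2} \left(-3\right) = - \frac{2}{-2 + 3 \cdot 8} \left(-3\right) = - \frac{2}{-2 + 24} \left(-3\right) = - \frac{2}{22} \left(-3\right) = \left(-2\right) \frac{1}{22} \left(-3\right) = \left(- \frac{1}{11}\right) \left(-3\right) = \frac{3}{11}$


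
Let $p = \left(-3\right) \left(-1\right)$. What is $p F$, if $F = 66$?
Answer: $198$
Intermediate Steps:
$p = 3$
$p F = 3 \cdot 66 = 198$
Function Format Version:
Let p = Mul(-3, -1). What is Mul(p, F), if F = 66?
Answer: 198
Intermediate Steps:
p = 3
Mul(p, F) = Mul(3, 66) = 198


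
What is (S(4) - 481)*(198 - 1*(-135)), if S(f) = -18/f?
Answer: -323343/2 ≈ -1.6167e+5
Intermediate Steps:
(S(4) - 481)*(198 - 1*(-135)) = (-18/4 - 481)*(198 - 1*(-135)) = (-18*1/4 - 481)*(198 + 135) = (-9/2 - 481)*333 = -971/2*333 = -323343/2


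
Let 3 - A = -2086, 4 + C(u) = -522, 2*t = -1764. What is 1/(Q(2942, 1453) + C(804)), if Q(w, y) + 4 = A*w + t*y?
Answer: 1/4863762 ≈ 2.0560e-7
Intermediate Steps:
t = -882 (t = (½)*(-1764) = -882)
C(u) = -526 (C(u) = -4 - 522 = -526)
A = 2089 (A = 3 - 1*(-2086) = 3 + 2086 = 2089)
Q(w, y) = -4 - 882*y + 2089*w (Q(w, y) = -4 + (2089*w - 882*y) = -4 + (-882*y + 2089*w) = -4 - 882*y + 2089*w)
1/(Q(2942, 1453) + C(804)) = 1/((-4 - 882*1453 + 2089*2942) - 526) = 1/((-4 - 1281546 + 6145838) - 526) = 1/(4864288 - 526) = 1/4863762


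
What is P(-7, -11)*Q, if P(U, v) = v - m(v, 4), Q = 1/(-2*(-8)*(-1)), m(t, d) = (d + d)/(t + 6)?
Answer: 47/80 ≈ 0.58750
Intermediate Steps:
m(t, d) = 2*d/(6 + t) (m(t, d) = (2*d)/(6 + t) = 2*d/(6 + t))
Q = -1/16 (Q = 1/(16*(-1)) = 1/(-16) = -1/16 ≈ -0.062500)
P(U, v) = v - 8/(6 + v) (P(U, v) = v - 2*4/(6 + v) = v - 8/(6 + v))
P(-7, -11)*Q = ((-8 - 11*(6 - 11))/(6 - 11))*(-1/16) = ((-8 - 11*(-5))/(-5))*(-1/16) = -(-8 + 55)/5*(-1/16) = -1/5*47*(-1/16) = -47/5*(-1/16) = 47/80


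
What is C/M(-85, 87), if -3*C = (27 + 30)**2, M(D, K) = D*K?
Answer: 361/2465 ≈ 0.14645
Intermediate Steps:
C = -1083 (C = -(27 + 30)**2/3 = -1/3*57**2 = -1/3*3249 = -1083)
C/M(-85, 87) = -1083/((-85*87)) = -1083/(-7395) = -1083*(-1/7395) = 361/2465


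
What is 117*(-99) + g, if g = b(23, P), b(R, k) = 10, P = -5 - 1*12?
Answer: -11573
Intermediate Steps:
P = -17 (P = -5 - 12 = -17)
g = 10
117*(-99) + g = 117*(-99) + 10 = -11583 + 10 = -11573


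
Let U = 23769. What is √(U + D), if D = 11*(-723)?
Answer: 2*√3954 ≈ 125.76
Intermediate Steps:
D = -7953
√(U + D) = √(23769 - 7953) = √15816 = 2*√3954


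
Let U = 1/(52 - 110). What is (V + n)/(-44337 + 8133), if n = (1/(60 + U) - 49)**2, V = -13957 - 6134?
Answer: 107064821281/219096488982 ≈ 0.48867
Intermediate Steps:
U = -1/58 (U = 1/(-58) = -1/58 ≈ -0.017241)
V = -20091
n = 29040590569/12103441 (n = (1/(60 - 1/58) - 49)**2 = (1/(3479/58) - 49)**2 = (58/3479 - 49)**2 = (-170413/3479)**2 = 29040590569/12103441 ≈ 2399.4)
(V + n)/(-44337 + 8133) = (-20091 + 29040590569/12103441)/(-44337 + 8133) = -214129642562/12103441/(-36204) = -214129642562/12103441*(-1/36204) = 107064821281/219096488982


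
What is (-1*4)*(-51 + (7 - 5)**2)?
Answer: 188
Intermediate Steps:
(-1*4)*(-51 + (7 - 5)**2) = -4*(-51 + 2**2) = -4*(-51 + 4) = -4*(-47) = 188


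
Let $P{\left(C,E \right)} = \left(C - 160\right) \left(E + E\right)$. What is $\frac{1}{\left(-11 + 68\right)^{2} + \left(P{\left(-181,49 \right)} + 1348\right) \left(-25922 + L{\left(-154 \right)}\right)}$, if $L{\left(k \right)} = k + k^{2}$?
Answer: $\frac{1}{75688449} \approx 1.3212 \cdot 10^{-8}$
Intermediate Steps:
$P{\left(C,E \right)} = 2 E \left(-160 + C\right)$ ($P{\left(C,E \right)} = \left(-160 + C\right) 2 E = 2 E \left(-160 + C\right)$)
$\frac{1}{\left(-11 + 68\right)^{2} + \left(P{\left(-181,49 \right)} + 1348\right) \left(-25922 + L{\left(-154 \right)}\right)} = \frac{1}{\left(-11 + 68\right)^{2} + \left(2 \cdot 49 \left(-160 - 181\right) + 1348\right) \left(-25922 - 154 \left(1 - 154\right)\right)} = \frac{1}{57^{2} + \left(2 \cdot 49 \left(-341\right) + 1348\right) \left(-25922 - -23562\right)} = \frac{1}{3249 + \left(-33418 + 1348\right) \left(-25922 + 23562\right)} = \frac{1}{3249 - -75685200} = \frac{1}{3249 + 75685200} = \frac{1}{75688449}$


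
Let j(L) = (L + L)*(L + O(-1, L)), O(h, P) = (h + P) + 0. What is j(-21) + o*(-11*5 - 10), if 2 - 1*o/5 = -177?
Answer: -56369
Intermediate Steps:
O(h, P) = P + h (O(h, P) = (P + h) + 0 = P + h)
o = 895 (o = 10 - 5*(-177) = 10 + 885 = 895)
j(L) = 2*L*(-1 + 2*L) (j(L) = (L + L)*(L + (L - 1)) = (2*L)*(L + (-1 + L)) = (2*L)*(-1 + 2*L) = 2*L*(-1 + 2*L))
j(-21) + o*(-11*5 - 10) = 2*(-21)*(-1 + 2*(-21)) + 895*(-11*5 - 10) = 2*(-21)*(-1 - 42) + 895*(-55 - 10) = 2*(-21)*(-43) + 895*(-65) = 1806 - 58175 = -56369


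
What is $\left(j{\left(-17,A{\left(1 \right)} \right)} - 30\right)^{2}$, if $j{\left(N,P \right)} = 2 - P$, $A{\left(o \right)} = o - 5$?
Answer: $576$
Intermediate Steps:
$A{\left(o \right)} = -5 + o$ ($A{\left(o \right)} = o - 5 = -5 + o$)
$\left(j{\left(-17,A{\left(1 \right)} \right)} - 30\right)^{2} = \left(\left(2 - \left(-5 + 1\right)\right) - 30\right)^{2} = \left(\left(2 - -4\right) - 30\right)^{2} = \left(\left(2 + 4\right) - 30\right)^{2} = \left(6 - 30\right)^{2} = \left(-24\right)^{2} = 576$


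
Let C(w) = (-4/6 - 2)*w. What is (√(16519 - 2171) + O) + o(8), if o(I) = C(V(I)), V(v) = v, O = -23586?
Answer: -70822/3 + 2*√3587 ≈ -23488.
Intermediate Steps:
C(w) = -8*w/3 (C(w) = (-4*⅙ - 2)*w = (-⅔ - 2)*w = -8*w/3)
o(I) = -8*I/3
(√(16519 - 2171) + O) + o(8) = (√(16519 - 2171) - 23586) - 8/3*8 = (√14348 - 23586) - 64/3 = (2*√3587 - 23586) - 64/3 = (-23586 + 2*√3587) - 64/3 = -70822/3 + 2*√3587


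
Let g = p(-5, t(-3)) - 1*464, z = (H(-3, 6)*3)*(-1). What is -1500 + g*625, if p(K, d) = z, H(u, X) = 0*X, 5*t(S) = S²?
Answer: -291500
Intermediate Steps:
t(S) = S²/5
H(u, X) = 0
z = 0 (z = (0*3)*(-1) = 0*(-1) = 0)
p(K, d) = 0
g = -464 (g = 0 - 1*464 = 0 - 464 = -464)
-1500 + g*625 = -1500 - 464*625 = -1500 - 290000 = -291500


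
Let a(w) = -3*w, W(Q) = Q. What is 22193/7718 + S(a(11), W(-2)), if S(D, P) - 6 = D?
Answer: -186193/7718 ≈ -24.125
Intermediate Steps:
S(D, P) = 6 + D
22193/7718 + S(a(11), W(-2)) = 22193/7718 + (6 - 3*11) = 22193*(1/7718) + (6 - 33) = 22193/7718 - 27 = -186193/7718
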